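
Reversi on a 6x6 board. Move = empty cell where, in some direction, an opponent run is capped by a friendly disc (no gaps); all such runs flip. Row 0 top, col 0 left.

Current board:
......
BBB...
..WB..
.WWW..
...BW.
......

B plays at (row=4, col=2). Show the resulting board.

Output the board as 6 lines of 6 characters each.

Answer: ......
BBB...
..BB..
.WBW..
..BBW.
......

Derivation:
Place B at (4,2); scan 8 dirs for brackets.
Dir NW: opp run (3,1), next='.' -> no flip
Dir N: opp run (3,2) (2,2) capped by B -> flip
Dir NE: opp run (3,3), next='.' -> no flip
Dir W: first cell '.' (not opp) -> no flip
Dir E: first cell 'B' (not opp) -> no flip
Dir SW: first cell '.' (not opp) -> no flip
Dir S: first cell '.' (not opp) -> no flip
Dir SE: first cell '.' (not opp) -> no flip
All flips: (2,2) (3,2)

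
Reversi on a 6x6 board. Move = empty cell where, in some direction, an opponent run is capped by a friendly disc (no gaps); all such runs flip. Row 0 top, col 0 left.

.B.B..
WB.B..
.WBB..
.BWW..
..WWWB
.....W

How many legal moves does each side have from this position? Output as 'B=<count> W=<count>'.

-- B to move --
(0,0): no bracket -> illegal
(1,2): no bracket -> illegal
(2,0): flips 1 -> legal
(2,4): no bracket -> illegal
(3,0): no bracket -> illegal
(3,4): flips 2 -> legal
(3,5): no bracket -> illegal
(4,1): flips 4 -> legal
(5,1): no bracket -> illegal
(5,2): flips 2 -> legal
(5,3): flips 3 -> legal
(5,4): no bracket -> illegal
B mobility = 5
-- W to move --
(0,0): flips 2 -> legal
(0,2): no bracket -> illegal
(0,4): no bracket -> illegal
(1,2): flips 2 -> legal
(1,4): flips 1 -> legal
(2,0): flips 1 -> legal
(2,4): flips 2 -> legal
(3,0): flips 1 -> legal
(3,4): no bracket -> illegal
(3,5): flips 1 -> legal
(4,0): no bracket -> illegal
(4,1): flips 1 -> legal
(5,4): no bracket -> illegal
W mobility = 8

Answer: B=5 W=8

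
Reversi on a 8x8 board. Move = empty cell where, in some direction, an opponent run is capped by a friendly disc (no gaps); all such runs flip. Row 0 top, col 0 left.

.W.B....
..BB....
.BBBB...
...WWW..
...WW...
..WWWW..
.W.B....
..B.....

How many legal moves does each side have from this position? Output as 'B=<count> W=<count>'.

Answer: B=7 W=6

Derivation:
-- B to move --
(0,0): no bracket -> illegal
(0,2): no bracket -> illegal
(1,0): no bracket -> illegal
(1,1): no bracket -> illegal
(2,5): no bracket -> illegal
(2,6): no bracket -> illegal
(3,2): no bracket -> illegal
(3,6): no bracket -> illegal
(4,1): flips 1 -> legal
(4,2): flips 1 -> legal
(4,5): flips 2 -> legal
(4,6): flips 1 -> legal
(5,0): flips 1 -> legal
(5,1): no bracket -> illegal
(5,6): no bracket -> illegal
(6,0): no bracket -> illegal
(6,2): no bracket -> illegal
(6,4): flips 3 -> legal
(6,5): no bracket -> illegal
(6,6): flips 3 -> legal
(7,0): no bracket -> illegal
(7,1): no bracket -> illegal
B mobility = 7
-- W to move --
(0,2): flips 2 -> legal
(0,4): no bracket -> illegal
(1,0): no bracket -> illegal
(1,1): flips 1 -> legal
(1,4): flips 1 -> legal
(1,5): flips 1 -> legal
(2,0): no bracket -> illegal
(2,5): no bracket -> illegal
(3,0): no bracket -> illegal
(3,1): no bracket -> illegal
(3,2): no bracket -> illegal
(6,2): no bracket -> illegal
(6,4): no bracket -> illegal
(7,1): no bracket -> illegal
(7,3): flips 1 -> legal
(7,4): flips 1 -> legal
W mobility = 6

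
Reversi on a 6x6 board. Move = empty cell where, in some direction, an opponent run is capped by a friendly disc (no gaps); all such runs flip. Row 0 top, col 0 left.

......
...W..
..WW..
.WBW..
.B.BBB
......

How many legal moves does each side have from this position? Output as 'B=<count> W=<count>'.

Answer: B=7 W=5

Derivation:
-- B to move --
(0,2): no bracket -> illegal
(0,3): flips 3 -> legal
(0,4): no bracket -> illegal
(1,1): flips 2 -> legal
(1,2): flips 1 -> legal
(1,4): flips 1 -> legal
(2,0): no bracket -> illegal
(2,1): flips 1 -> legal
(2,4): no bracket -> illegal
(3,0): flips 1 -> legal
(3,4): flips 1 -> legal
(4,0): no bracket -> illegal
(4,2): no bracket -> illegal
B mobility = 7
-- W to move --
(2,1): no bracket -> illegal
(3,0): no bracket -> illegal
(3,4): no bracket -> illegal
(3,5): no bracket -> illegal
(4,0): no bracket -> illegal
(4,2): flips 1 -> legal
(5,0): flips 2 -> legal
(5,1): flips 1 -> legal
(5,2): no bracket -> illegal
(5,3): flips 1 -> legal
(5,4): no bracket -> illegal
(5,5): flips 1 -> legal
W mobility = 5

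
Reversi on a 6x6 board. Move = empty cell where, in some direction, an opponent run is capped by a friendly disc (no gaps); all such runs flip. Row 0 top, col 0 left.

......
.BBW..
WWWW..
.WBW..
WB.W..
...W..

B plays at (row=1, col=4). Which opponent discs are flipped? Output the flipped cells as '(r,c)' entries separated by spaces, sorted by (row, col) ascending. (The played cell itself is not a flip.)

Answer: (1,3) (2,3)

Derivation:
Dir NW: first cell '.' (not opp) -> no flip
Dir N: first cell '.' (not opp) -> no flip
Dir NE: first cell '.' (not opp) -> no flip
Dir W: opp run (1,3) capped by B -> flip
Dir E: first cell '.' (not opp) -> no flip
Dir SW: opp run (2,3) capped by B -> flip
Dir S: first cell '.' (not opp) -> no flip
Dir SE: first cell '.' (not opp) -> no flip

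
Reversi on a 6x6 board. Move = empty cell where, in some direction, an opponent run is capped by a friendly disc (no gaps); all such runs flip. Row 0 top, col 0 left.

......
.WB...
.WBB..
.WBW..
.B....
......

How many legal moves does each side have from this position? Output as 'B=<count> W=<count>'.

-- B to move --
(0,0): flips 1 -> legal
(0,1): flips 3 -> legal
(0,2): no bracket -> illegal
(1,0): flips 2 -> legal
(2,0): flips 1 -> legal
(2,4): no bracket -> illegal
(3,0): flips 2 -> legal
(3,4): flips 1 -> legal
(4,0): flips 1 -> legal
(4,2): no bracket -> illegal
(4,3): flips 1 -> legal
(4,4): flips 1 -> legal
B mobility = 9
-- W to move --
(0,1): no bracket -> illegal
(0,2): no bracket -> illegal
(0,3): flips 1 -> legal
(1,3): flips 3 -> legal
(1,4): no bracket -> illegal
(2,4): flips 2 -> legal
(3,0): no bracket -> illegal
(3,4): no bracket -> illegal
(4,0): no bracket -> illegal
(4,2): no bracket -> illegal
(4,3): flips 1 -> legal
(5,0): no bracket -> illegal
(5,1): flips 1 -> legal
(5,2): no bracket -> illegal
W mobility = 5

Answer: B=9 W=5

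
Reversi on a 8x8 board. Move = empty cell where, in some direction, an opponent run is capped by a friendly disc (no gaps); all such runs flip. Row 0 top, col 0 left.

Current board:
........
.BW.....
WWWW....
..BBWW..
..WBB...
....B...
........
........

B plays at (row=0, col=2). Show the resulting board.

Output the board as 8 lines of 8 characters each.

Place B at (0,2); scan 8 dirs for brackets.
Dir NW: edge -> no flip
Dir N: edge -> no flip
Dir NE: edge -> no flip
Dir W: first cell '.' (not opp) -> no flip
Dir E: first cell '.' (not opp) -> no flip
Dir SW: first cell 'B' (not opp) -> no flip
Dir S: opp run (1,2) (2,2) capped by B -> flip
Dir SE: first cell '.' (not opp) -> no flip
All flips: (1,2) (2,2)

Answer: ..B.....
.BB.....
WWBW....
..BBWW..
..WBB...
....B...
........
........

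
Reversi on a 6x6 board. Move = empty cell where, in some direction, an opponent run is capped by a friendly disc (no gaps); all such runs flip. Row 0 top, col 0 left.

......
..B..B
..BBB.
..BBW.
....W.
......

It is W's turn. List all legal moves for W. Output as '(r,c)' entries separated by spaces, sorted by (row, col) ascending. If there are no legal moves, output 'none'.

Answer: (0,1) (1,1) (1,4) (3,1)

Derivation:
(0,1): flips 2 -> legal
(0,2): no bracket -> illegal
(0,3): no bracket -> illegal
(0,4): no bracket -> illegal
(0,5): no bracket -> illegal
(1,1): flips 2 -> legal
(1,3): no bracket -> illegal
(1,4): flips 1 -> legal
(2,1): no bracket -> illegal
(2,5): no bracket -> illegal
(3,1): flips 2 -> legal
(3,5): no bracket -> illegal
(4,1): no bracket -> illegal
(4,2): no bracket -> illegal
(4,3): no bracket -> illegal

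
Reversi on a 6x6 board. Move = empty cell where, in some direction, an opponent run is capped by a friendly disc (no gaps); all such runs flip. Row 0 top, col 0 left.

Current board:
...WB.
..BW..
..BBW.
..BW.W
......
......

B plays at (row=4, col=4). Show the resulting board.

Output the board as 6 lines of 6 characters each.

Place B at (4,4); scan 8 dirs for brackets.
Dir NW: opp run (3,3) capped by B -> flip
Dir N: first cell '.' (not opp) -> no flip
Dir NE: opp run (3,5), next=edge -> no flip
Dir W: first cell '.' (not opp) -> no flip
Dir E: first cell '.' (not opp) -> no flip
Dir SW: first cell '.' (not opp) -> no flip
Dir S: first cell '.' (not opp) -> no flip
Dir SE: first cell '.' (not opp) -> no flip
All flips: (3,3)

Answer: ...WB.
..BW..
..BBW.
..BB.W
....B.
......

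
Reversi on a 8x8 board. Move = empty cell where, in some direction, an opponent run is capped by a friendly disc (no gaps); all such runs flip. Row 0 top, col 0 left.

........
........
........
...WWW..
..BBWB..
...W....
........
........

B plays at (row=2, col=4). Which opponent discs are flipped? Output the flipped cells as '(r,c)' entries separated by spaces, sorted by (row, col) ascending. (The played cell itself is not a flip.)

Dir NW: first cell '.' (not opp) -> no flip
Dir N: first cell '.' (not opp) -> no flip
Dir NE: first cell '.' (not opp) -> no flip
Dir W: first cell '.' (not opp) -> no flip
Dir E: first cell '.' (not opp) -> no flip
Dir SW: opp run (3,3) capped by B -> flip
Dir S: opp run (3,4) (4,4), next='.' -> no flip
Dir SE: opp run (3,5), next='.' -> no flip

Answer: (3,3)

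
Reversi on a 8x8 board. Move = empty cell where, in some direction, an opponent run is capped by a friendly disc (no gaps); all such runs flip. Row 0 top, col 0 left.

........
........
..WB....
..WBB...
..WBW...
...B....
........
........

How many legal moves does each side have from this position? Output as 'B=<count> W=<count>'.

-- B to move --
(1,1): flips 1 -> legal
(1,2): no bracket -> illegal
(1,3): no bracket -> illegal
(2,1): flips 2 -> legal
(3,1): flips 2 -> legal
(3,5): flips 1 -> legal
(4,1): flips 2 -> legal
(4,5): flips 1 -> legal
(5,1): flips 1 -> legal
(5,2): no bracket -> illegal
(5,4): flips 1 -> legal
(5,5): flips 1 -> legal
B mobility = 9
-- W to move --
(1,2): no bracket -> illegal
(1,3): no bracket -> illegal
(1,4): flips 1 -> legal
(2,4): flips 3 -> legal
(2,5): no bracket -> illegal
(3,5): flips 2 -> legal
(4,5): no bracket -> illegal
(5,2): no bracket -> illegal
(5,4): flips 1 -> legal
(6,2): flips 1 -> legal
(6,3): no bracket -> illegal
(6,4): flips 1 -> legal
W mobility = 6

Answer: B=9 W=6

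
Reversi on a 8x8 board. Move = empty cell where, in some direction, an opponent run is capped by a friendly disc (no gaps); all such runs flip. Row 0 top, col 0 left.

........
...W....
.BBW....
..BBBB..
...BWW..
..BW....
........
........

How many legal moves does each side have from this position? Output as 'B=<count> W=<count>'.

Answer: B=11 W=9

Derivation:
-- B to move --
(0,2): no bracket -> illegal
(0,3): flips 2 -> legal
(0,4): flips 1 -> legal
(1,2): flips 1 -> legal
(1,4): flips 1 -> legal
(2,4): flips 1 -> legal
(3,6): no bracket -> illegal
(4,2): no bracket -> illegal
(4,6): flips 2 -> legal
(5,4): flips 2 -> legal
(5,5): flips 2 -> legal
(5,6): flips 1 -> legal
(6,2): flips 2 -> legal
(6,3): flips 1 -> legal
(6,4): no bracket -> illegal
B mobility = 11
-- W to move --
(1,0): no bracket -> illegal
(1,1): flips 2 -> legal
(1,2): no bracket -> illegal
(2,0): flips 2 -> legal
(2,4): flips 1 -> legal
(2,5): flips 1 -> legal
(2,6): flips 1 -> legal
(3,0): no bracket -> illegal
(3,1): flips 1 -> legal
(3,6): no bracket -> illegal
(4,1): flips 1 -> legal
(4,2): flips 1 -> legal
(4,6): no bracket -> illegal
(5,1): flips 1 -> legal
(5,4): no bracket -> illegal
(6,1): no bracket -> illegal
(6,2): no bracket -> illegal
(6,3): no bracket -> illegal
W mobility = 9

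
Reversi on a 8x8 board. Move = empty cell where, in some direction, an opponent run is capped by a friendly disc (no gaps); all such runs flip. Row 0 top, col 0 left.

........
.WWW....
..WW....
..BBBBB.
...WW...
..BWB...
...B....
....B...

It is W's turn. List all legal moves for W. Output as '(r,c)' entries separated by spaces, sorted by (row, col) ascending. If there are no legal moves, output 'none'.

(2,1): flips 1 -> legal
(2,4): flips 1 -> legal
(2,5): flips 1 -> legal
(2,6): flips 1 -> legal
(2,7): no bracket -> illegal
(3,1): no bracket -> illegal
(3,7): no bracket -> illegal
(4,1): flips 1 -> legal
(4,2): flips 1 -> legal
(4,5): flips 1 -> legal
(4,6): no bracket -> illegal
(4,7): no bracket -> illegal
(5,1): flips 1 -> legal
(5,5): flips 1 -> legal
(6,1): flips 1 -> legal
(6,2): no bracket -> illegal
(6,4): flips 1 -> legal
(6,5): flips 1 -> legal
(7,2): no bracket -> illegal
(7,3): flips 1 -> legal
(7,5): no bracket -> illegal

Answer: (2,1) (2,4) (2,5) (2,6) (4,1) (4,2) (4,5) (5,1) (5,5) (6,1) (6,4) (6,5) (7,3)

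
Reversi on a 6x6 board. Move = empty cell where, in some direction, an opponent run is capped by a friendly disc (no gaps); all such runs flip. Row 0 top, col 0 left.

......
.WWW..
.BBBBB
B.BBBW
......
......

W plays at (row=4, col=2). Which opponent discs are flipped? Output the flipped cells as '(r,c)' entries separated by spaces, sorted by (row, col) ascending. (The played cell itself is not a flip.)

Dir NW: first cell '.' (not opp) -> no flip
Dir N: opp run (3,2) (2,2) capped by W -> flip
Dir NE: opp run (3,3) (2,4), next='.' -> no flip
Dir W: first cell '.' (not opp) -> no flip
Dir E: first cell '.' (not opp) -> no flip
Dir SW: first cell '.' (not opp) -> no flip
Dir S: first cell '.' (not opp) -> no flip
Dir SE: first cell '.' (not opp) -> no flip

Answer: (2,2) (3,2)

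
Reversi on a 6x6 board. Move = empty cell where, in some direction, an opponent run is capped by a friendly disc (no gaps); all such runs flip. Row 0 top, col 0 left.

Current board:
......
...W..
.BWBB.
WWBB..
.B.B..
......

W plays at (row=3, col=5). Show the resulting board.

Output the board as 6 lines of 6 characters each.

Answer: ......
...W..
.BWBW.
WWBB.W
.B.B..
......

Derivation:
Place W at (3,5); scan 8 dirs for brackets.
Dir NW: opp run (2,4) capped by W -> flip
Dir N: first cell '.' (not opp) -> no flip
Dir NE: edge -> no flip
Dir W: first cell '.' (not opp) -> no flip
Dir E: edge -> no flip
Dir SW: first cell '.' (not opp) -> no flip
Dir S: first cell '.' (not opp) -> no flip
Dir SE: edge -> no flip
All flips: (2,4)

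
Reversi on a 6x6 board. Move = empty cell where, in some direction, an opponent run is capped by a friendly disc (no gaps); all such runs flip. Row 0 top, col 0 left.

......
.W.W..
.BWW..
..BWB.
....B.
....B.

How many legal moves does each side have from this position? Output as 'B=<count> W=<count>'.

-- B to move --
(0,0): flips 3 -> legal
(0,1): flips 1 -> legal
(0,2): no bracket -> illegal
(0,3): no bracket -> illegal
(0,4): no bracket -> illegal
(1,0): no bracket -> illegal
(1,2): flips 2 -> legal
(1,4): flips 1 -> legal
(2,0): no bracket -> illegal
(2,4): flips 2 -> legal
(3,1): no bracket -> illegal
(4,2): no bracket -> illegal
(4,3): no bracket -> illegal
B mobility = 5
-- W to move --
(1,0): no bracket -> illegal
(1,2): no bracket -> illegal
(2,0): flips 1 -> legal
(2,4): no bracket -> illegal
(2,5): no bracket -> illegal
(3,0): no bracket -> illegal
(3,1): flips 2 -> legal
(3,5): flips 1 -> legal
(4,1): flips 1 -> legal
(4,2): flips 1 -> legal
(4,3): no bracket -> illegal
(4,5): flips 1 -> legal
(5,3): no bracket -> illegal
(5,5): flips 1 -> legal
W mobility = 7

Answer: B=5 W=7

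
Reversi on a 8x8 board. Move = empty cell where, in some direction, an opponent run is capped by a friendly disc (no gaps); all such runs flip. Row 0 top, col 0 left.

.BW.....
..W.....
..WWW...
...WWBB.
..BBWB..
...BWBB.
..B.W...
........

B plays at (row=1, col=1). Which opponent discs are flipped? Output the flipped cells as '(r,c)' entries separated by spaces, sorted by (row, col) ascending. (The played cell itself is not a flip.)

Answer: (2,2) (3,3) (4,4)

Derivation:
Dir NW: first cell '.' (not opp) -> no flip
Dir N: first cell 'B' (not opp) -> no flip
Dir NE: opp run (0,2), next=edge -> no flip
Dir W: first cell '.' (not opp) -> no flip
Dir E: opp run (1,2), next='.' -> no flip
Dir SW: first cell '.' (not opp) -> no flip
Dir S: first cell '.' (not opp) -> no flip
Dir SE: opp run (2,2) (3,3) (4,4) capped by B -> flip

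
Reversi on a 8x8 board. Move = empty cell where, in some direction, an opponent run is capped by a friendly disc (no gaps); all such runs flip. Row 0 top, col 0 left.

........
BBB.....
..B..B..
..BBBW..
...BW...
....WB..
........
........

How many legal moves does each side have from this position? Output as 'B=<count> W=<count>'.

-- B to move --
(2,4): no bracket -> illegal
(2,6): no bracket -> illegal
(3,6): flips 1 -> legal
(4,5): flips 2 -> legal
(4,6): no bracket -> illegal
(5,3): flips 1 -> legal
(6,3): no bracket -> illegal
(6,4): flips 2 -> legal
(6,5): flips 1 -> legal
B mobility = 5
-- W to move --
(0,0): flips 3 -> legal
(0,1): no bracket -> illegal
(0,2): no bracket -> illegal
(0,3): no bracket -> illegal
(1,3): no bracket -> illegal
(1,4): no bracket -> illegal
(1,5): flips 1 -> legal
(1,6): no bracket -> illegal
(2,0): no bracket -> illegal
(2,1): flips 2 -> legal
(2,3): no bracket -> illegal
(2,4): flips 1 -> legal
(2,6): no bracket -> illegal
(3,1): flips 3 -> legal
(3,6): no bracket -> illegal
(4,1): no bracket -> illegal
(4,2): flips 1 -> legal
(4,5): no bracket -> illegal
(4,6): no bracket -> illegal
(5,2): no bracket -> illegal
(5,3): no bracket -> illegal
(5,6): flips 1 -> legal
(6,4): no bracket -> illegal
(6,5): no bracket -> illegal
(6,6): flips 1 -> legal
W mobility = 8

Answer: B=5 W=8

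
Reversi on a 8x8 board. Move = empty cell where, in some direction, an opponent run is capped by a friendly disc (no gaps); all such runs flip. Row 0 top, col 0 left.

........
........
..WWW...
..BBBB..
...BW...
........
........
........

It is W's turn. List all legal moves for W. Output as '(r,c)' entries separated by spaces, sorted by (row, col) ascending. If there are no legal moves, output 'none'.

(2,1): no bracket -> illegal
(2,5): no bracket -> illegal
(2,6): flips 1 -> legal
(3,1): no bracket -> illegal
(3,6): no bracket -> illegal
(4,1): flips 1 -> legal
(4,2): flips 3 -> legal
(4,5): flips 1 -> legal
(4,6): flips 1 -> legal
(5,2): no bracket -> illegal
(5,3): flips 2 -> legal
(5,4): no bracket -> illegal

Answer: (2,6) (4,1) (4,2) (4,5) (4,6) (5,3)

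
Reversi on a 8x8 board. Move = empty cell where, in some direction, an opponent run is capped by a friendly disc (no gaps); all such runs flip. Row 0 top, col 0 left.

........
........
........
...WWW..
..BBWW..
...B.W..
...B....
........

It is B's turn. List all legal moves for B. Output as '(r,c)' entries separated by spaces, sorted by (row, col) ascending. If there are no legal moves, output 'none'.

Answer: (2,3) (2,4) (2,5) (2,6) (4,6)

Derivation:
(2,2): no bracket -> illegal
(2,3): flips 1 -> legal
(2,4): flips 1 -> legal
(2,5): flips 1 -> legal
(2,6): flips 2 -> legal
(3,2): no bracket -> illegal
(3,6): no bracket -> illegal
(4,6): flips 2 -> legal
(5,4): no bracket -> illegal
(5,6): no bracket -> illegal
(6,4): no bracket -> illegal
(6,5): no bracket -> illegal
(6,6): no bracket -> illegal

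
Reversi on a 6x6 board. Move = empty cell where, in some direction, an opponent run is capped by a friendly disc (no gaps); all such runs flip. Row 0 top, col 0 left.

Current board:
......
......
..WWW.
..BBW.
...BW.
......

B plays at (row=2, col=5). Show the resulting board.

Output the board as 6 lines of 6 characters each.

Answer: ......
......
..WWWB
..BBB.
...BW.
......

Derivation:
Place B at (2,5); scan 8 dirs for brackets.
Dir NW: first cell '.' (not opp) -> no flip
Dir N: first cell '.' (not opp) -> no flip
Dir NE: edge -> no flip
Dir W: opp run (2,4) (2,3) (2,2), next='.' -> no flip
Dir E: edge -> no flip
Dir SW: opp run (3,4) capped by B -> flip
Dir S: first cell '.' (not opp) -> no flip
Dir SE: edge -> no flip
All flips: (3,4)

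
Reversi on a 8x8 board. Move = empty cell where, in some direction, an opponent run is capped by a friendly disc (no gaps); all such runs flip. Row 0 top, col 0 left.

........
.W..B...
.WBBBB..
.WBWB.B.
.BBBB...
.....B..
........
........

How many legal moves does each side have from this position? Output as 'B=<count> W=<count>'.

-- B to move --
(0,0): flips 1 -> legal
(0,1): flips 3 -> legal
(0,2): no bracket -> illegal
(1,0): flips 1 -> legal
(1,2): no bracket -> illegal
(2,0): flips 2 -> legal
(3,0): flips 1 -> legal
(4,0): flips 1 -> legal
B mobility = 6
-- W to move --
(0,3): no bracket -> illegal
(0,4): no bracket -> illegal
(0,5): no bracket -> illegal
(1,2): no bracket -> illegal
(1,3): flips 2 -> legal
(1,5): flips 1 -> legal
(1,6): no bracket -> illegal
(2,6): flips 4 -> legal
(2,7): no bracket -> illegal
(3,0): no bracket -> illegal
(3,5): flips 1 -> legal
(3,7): no bracket -> illegal
(4,0): no bracket -> illegal
(4,5): no bracket -> illegal
(4,6): no bracket -> illegal
(4,7): no bracket -> illegal
(5,0): no bracket -> illegal
(5,1): flips 2 -> legal
(5,2): no bracket -> illegal
(5,3): flips 2 -> legal
(5,4): flips 2 -> legal
(5,6): no bracket -> illegal
(6,4): no bracket -> illegal
(6,5): no bracket -> illegal
(6,6): flips 2 -> legal
W mobility = 8

Answer: B=6 W=8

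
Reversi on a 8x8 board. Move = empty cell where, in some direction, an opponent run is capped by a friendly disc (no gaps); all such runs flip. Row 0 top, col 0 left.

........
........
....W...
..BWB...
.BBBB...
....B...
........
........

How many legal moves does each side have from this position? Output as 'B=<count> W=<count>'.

-- B to move --
(1,3): no bracket -> illegal
(1,4): flips 1 -> legal
(1,5): flips 2 -> legal
(2,2): flips 1 -> legal
(2,3): flips 1 -> legal
(2,5): no bracket -> illegal
(3,5): no bracket -> illegal
B mobility = 4
-- W to move --
(2,1): no bracket -> illegal
(2,2): no bracket -> illegal
(2,3): no bracket -> illegal
(2,5): no bracket -> illegal
(3,0): no bracket -> illegal
(3,1): flips 1 -> legal
(3,5): flips 1 -> legal
(4,0): no bracket -> illegal
(4,5): no bracket -> illegal
(5,0): no bracket -> illegal
(5,1): flips 1 -> legal
(5,2): no bracket -> illegal
(5,3): flips 1 -> legal
(5,5): flips 1 -> legal
(6,3): no bracket -> illegal
(6,4): flips 3 -> legal
(6,5): no bracket -> illegal
W mobility = 6

Answer: B=4 W=6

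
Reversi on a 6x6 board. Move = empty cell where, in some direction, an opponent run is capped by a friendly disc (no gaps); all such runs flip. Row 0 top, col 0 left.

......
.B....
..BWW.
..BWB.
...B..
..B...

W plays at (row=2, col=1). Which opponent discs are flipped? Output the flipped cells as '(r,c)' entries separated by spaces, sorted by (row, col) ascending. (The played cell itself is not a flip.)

Dir NW: first cell '.' (not opp) -> no flip
Dir N: opp run (1,1), next='.' -> no flip
Dir NE: first cell '.' (not opp) -> no flip
Dir W: first cell '.' (not opp) -> no flip
Dir E: opp run (2,2) capped by W -> flip
Dir SW: first cell '.' (not opp) -> no flip
Dir S: first cell '.' (not opp) -> no flip
Dir SE: opp run (3,2) (4,3), next='.' -> no flip

Answer: (2,2)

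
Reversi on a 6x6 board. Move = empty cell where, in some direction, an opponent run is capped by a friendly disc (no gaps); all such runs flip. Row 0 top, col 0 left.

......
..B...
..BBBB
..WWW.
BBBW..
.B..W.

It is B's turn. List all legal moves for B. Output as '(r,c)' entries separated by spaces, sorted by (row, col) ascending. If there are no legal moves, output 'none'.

(2,1): no bracket -> illegal
(3,1): no bracket -> illegal
(3,5): no bracket -> illegal
(4,4): flips 3 -> legal
(4,5): flips 1 -> legal
(5,2): flips 2 -> legal
(5,3): flips 2 -> legal
(5,5): no bracket -> illegal

Answer: (4,4) (4,5) (5,2) (5,3)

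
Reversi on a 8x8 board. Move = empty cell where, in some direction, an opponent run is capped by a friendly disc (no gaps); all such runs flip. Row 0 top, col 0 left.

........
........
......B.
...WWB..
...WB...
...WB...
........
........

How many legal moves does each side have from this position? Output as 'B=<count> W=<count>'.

Answer: B=6 W=6

Derivation:
-- B to move --
(2,2): flips 1 -> legal
(2,3): no bracket -> illegal
(2,4): flips 1 -> legal
(2,5): no bracket -> illegal
(3,2): flips 3 -> legal
(4,2): flips 1 -> legal
(4,5): no bracket -> illegal
(5,2): flips 1 -> legal
(6,2): flips 1 -> legal
(6,3): no bracket -> illegal
(6,4): no bracket -> illegal
B mobility = 6
-- W to move --
(1,5): no bracket -> illegal
(1,6): no bracket -> illegal
(1,7): flips 3 -> legal
(2,4): no bracket -> illegal
(2,5): no bracket -> illegal
(2,7): no bracket -> illegal
(3,6): flips 1 -> legal
(3,7): no bracket -> illegal
(4,5): flips 1 -> legal
(4,6): no bracket -> illegal
(5,5): flips 2 -> legal
(6,3): no bracket -> illegal
(6,4): flips 2 -> legal
(6,5): flips 1 -> legal
W mobility = 6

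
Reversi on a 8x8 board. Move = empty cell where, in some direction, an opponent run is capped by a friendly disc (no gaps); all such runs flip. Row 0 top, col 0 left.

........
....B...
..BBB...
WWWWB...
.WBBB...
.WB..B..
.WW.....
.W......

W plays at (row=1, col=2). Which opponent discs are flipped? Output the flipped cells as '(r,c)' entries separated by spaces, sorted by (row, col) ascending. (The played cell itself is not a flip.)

Dir NW: first cell '.' (not opp) -> no flip
Dir N: first cell '.' (not opp) -> no flip
Dir NE: first cell '.' (not opp) -> no flip
Dir W: first cell '.' (not opp) -> no flip
Dir E: first cell '.' (not opp) -> no flip
Dir SW: first cell '.' (not opp) -> no flip
Dir S: opp run (2,2) capped by W -> flip
Dir SE: opp run (2,3) (3,4), next='.' -> no flip

Answer: (2,2)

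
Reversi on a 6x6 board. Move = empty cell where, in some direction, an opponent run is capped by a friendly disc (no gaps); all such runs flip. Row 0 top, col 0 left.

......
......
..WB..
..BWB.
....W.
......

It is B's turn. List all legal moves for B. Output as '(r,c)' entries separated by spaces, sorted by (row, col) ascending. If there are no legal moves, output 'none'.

Answer: (1,2) (2,1) (4,3) (5,4)

Derivation:
(1,1): no bracket -> illegal
(1,2): flips 1 -> legal
(1,3): no bracket -> illegal
(2,1): flips 1 -> legal
(2,4): no bracket -> illegal
(3,1): no bracket -> illegal
(3,5): no bracket -> illegal
(4,2): no bracket -> illegal
(4,3): flips 1 -> legal
(4,5): no bracket -> illegal
(5,3): no bracket -> illegal
(5,4): flips 1 -> legal
(5,5): no bracket -> illegal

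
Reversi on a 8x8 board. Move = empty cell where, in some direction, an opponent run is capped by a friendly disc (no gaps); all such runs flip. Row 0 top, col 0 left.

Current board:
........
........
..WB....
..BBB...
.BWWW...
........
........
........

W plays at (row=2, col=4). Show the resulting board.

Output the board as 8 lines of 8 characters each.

Answer: ........
........
..WWW...
..BWW...
.BWWW...
........
........
........

Derivation:
Place W at (2,4); scan 8 dirs for brackets.
Dir NW: first cell '.' (not opp) -> no flip
Dir N: first cell '.' (not opp) -> no flip
Dir NE: first cell '.' (not opp) -> no flip
Dir W: opp run (2,3) capped by W -> flip
Dir E: first cell '.' (not opp) -> no flip
Dir SW: opp run (3,3) capped by W -> flip
Dir S: opp run (3,4) capped by W -> flip
Dir SE: first cell '.' (not opp) -> no flip
All flips: (2,3) (3,3) (3,4)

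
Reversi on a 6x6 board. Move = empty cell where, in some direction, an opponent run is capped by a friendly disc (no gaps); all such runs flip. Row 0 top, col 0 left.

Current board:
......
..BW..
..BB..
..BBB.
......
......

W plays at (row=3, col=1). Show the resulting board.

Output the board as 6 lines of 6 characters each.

Place W at (3,1); scan 8 dirs for brackets.
Dir NW: first cell '.' (not opp) -> no flip
Dir N: first cell '.' (not opp) -> no flip
Dir NE: opp run (2,2) capped by W -> flip
Dir W: first cell '.' (not opp) -> no flip
Dir E: opp run (3,2) (3,3) (3,4), next='.' -> no flip
Dir SW: first cell '.' (not opp) -> no flip
Dir S: first cell '.' (not opp) -> no flip
Dir SE: first cell '.' (not opp) -> no flip
All flips: (2,2)

Answer: ......
..BW..
..WB..
.WBBB.
......
......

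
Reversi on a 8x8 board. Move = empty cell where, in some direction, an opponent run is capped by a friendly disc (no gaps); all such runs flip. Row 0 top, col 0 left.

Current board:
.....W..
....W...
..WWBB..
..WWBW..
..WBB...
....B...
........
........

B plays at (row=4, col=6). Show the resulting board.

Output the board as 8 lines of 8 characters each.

Place B at (4,6); scan 8 dirs for brackets.
Dir NW: opp run (3,5) capped by B -> flip
Dir N: first cell '.' (not opp) -> no flip
Dir NE: first cell '.' (not opp) -> no flip
Dir W: first cell '.' (not opp) -> no flip
Dir E: first cell '.' (not opp) -> no flip
Dir SW: first cell '.' (not opp) -> no flip
Dir S: first cell '.' (not opp) -> no flip
Dir SE: first cell '.' (not opp) -> no flip
All flips: (3,5)

Answer: .....W..
....W...
..WWBB..
..WWBB..
..WBB.B.
....B...
........
........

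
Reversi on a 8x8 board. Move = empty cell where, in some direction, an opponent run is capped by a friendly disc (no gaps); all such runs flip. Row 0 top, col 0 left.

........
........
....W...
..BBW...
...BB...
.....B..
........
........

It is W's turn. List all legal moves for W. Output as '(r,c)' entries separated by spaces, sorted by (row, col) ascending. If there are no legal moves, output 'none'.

(2,1): no bracket -> illegal
(2,2): no bracket -> illegal
(2,3): no bracket -> illegal
(3,1): flips 2 -> legal
(3,5): no bracket -> illegal
(4,1): no bracket -> illegal
(4,2): flips 1 -> legal
(4,5): no bracket -> illegal
(4,6): no bracket -> illegal
(5,2): flips 1 -> legal
(5,3): no bracket -> illegal
(5,4): flips 1 -> legal
(5,6): no bracket -> illegal
(6,4): no bracket -> illegal
(6,5): no bracket -> illegal
(6,6): no bracket -> illegal

Answer: (3,1) (4,2) (5,2) (5,4)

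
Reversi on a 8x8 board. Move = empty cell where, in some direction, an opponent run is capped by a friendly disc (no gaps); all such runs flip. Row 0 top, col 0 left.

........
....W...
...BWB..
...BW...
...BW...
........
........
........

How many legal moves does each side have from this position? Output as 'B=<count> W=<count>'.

Answer: B=6 W=8

Derivation:
-- B to move --
(0,3): flips 1 -> legal
(0,4): no bracket -> illegal
(0,5): flips 1 -> legal
(1,3): no bracket -> illegal
(1,5): flips 1 -> legal
(3,5): flips 1 -> legal
(4,5): flips 2 -> legal
(5,3): no bracket -> illegal
(5,4): no bracket -> illegal
(5,5): flips 1 -> legal
B mobility = 6
-- W to move --
(1,2): flips 1 -> legal
(1,3): no bracket -> illegal
(1,5): no bracket -> illegal
(1,6): flips 1 -> legal
(2,2): flips 2 -> legal
(2,6): flips 1 -> legal
(3,2): flips 2 -> legal
(3,5): no bracket -> illegal
(3,6): flips 1 -> legal
(4,2): flips 2 -> legal
(5,2): flips 1 -> legal
(5,3): no bracket -> illegal
(5,4): no bracket -> illegal
W mobility = 8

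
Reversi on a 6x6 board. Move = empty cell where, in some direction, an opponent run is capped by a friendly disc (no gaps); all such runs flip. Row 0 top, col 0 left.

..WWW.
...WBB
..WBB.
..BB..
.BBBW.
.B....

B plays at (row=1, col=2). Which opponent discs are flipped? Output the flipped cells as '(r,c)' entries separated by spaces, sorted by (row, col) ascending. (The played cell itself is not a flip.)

Dir NW: first cell '.' (not opp) -> no flip
Dir N: opp run (0,2), next=edge -> no flip
Dir NE: opp run (0,3), next=edge -> no flip
Dir W: first cell '.' (not opp) -> no flip
Dir E: opp run (1,3) capped by B -> flip
Dir SW: first cell '.' (not opp) -> no flip
Dir S: opp run (2,2) capped by B -> flip
Dir SE: first cell 'B' (not opp) -> no flip

Answer: (1,3) (2,2)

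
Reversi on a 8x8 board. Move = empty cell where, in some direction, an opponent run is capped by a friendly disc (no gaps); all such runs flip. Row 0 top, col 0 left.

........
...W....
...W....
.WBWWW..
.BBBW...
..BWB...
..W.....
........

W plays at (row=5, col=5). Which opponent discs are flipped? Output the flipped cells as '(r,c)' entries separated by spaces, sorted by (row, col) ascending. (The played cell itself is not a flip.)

Dir NW: first cell 'W' (not opp) -> no flip
Dir N: first cell '.' (not opp) -> no flip
Dir NE: first cell '.' (not opp) -> no flip
Dir W: opp run (5,4) capped by W -> flip
Dir E: first cell '.' (not opp) -> no flip
Dir SW: first cell '.' (not opp) -> no flip
Dir S: first cell '.' (not opp) -> no flip
Dir SE: first cell '.' (not opp) -> no flip

Answer: (5,4)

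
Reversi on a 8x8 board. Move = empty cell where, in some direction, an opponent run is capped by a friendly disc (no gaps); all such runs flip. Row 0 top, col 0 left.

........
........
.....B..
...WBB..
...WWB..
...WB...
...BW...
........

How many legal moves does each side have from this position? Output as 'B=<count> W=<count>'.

-- B to move --
(2,2): no bracket -> illegal
(2,3): flips 3 -> legal
(2,4): no bracket -> illegal
(3,2): flips 2 -> legal
(4,2): flips 2 -> legal
(5,2): flips 2 -> legal
(5,5): no bracket -> illegal
(6,2): flips 2 -> legal
(6,5): flips 1 -> legal
(7,3): no bracket -> illegal
(7,4): flips 1 -> legal
(7,5): no bracket -> illegal
B mobility = 7
-- W to move --
(1,4): no bracket -> illegal
(1,5): no bracket -> illegal
(1,6): flips 2 -> legal
(2,3): no bracket -> illegal
(2,4): flips 1 -> legal
(2,6): flips 1 -> legal
(3,6): flips 2 -> legal
(4,6): flips 1 -> legal
(5,2): no bracket -> illegal
(5,5): flips 1 -> legal
(5,6): no bracket -> illegal
(6,2): flips 1 -> legal
(6,5): flips 1 -> legal
(7,2): no bracket -> illegal
(7,3): flips 1 -> legal
(7,4): no bracket -> illegal
W mobility = 9

Answer: B=7 W=9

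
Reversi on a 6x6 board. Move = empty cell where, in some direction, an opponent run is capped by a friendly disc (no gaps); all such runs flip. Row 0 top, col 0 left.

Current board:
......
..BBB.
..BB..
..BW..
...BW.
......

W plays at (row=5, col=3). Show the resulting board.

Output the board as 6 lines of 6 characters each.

Answer: ......
..BBB.
..BB..
..BW..
...WW.
...W..

Derivation:
Place W at (5,3); scan 8 dirs for brackets.
Dir NW: first cell '.' (not opp) -> no flip
Dir N: opp run (4,3) capped by W -> flip
Dir NE: first cell 'W' (not opp) -> no flip
Dir W: first cell '.' (not opp) -> no flip
Dir E: first cell '.' (not opp) -> no flip
Dir SW: edge -> no flip
Dir S: edge -> no flip
Dir SE: edge -> no flip
All flips: (4,3)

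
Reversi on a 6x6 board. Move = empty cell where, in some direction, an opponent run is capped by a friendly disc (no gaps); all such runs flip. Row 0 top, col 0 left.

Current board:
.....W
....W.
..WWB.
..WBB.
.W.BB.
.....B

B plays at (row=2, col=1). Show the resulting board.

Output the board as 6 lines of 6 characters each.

Place B at (2,1); scan 8 dirs for brackets.
Dir NW: first cell '.' (not opp) -> no flip
Dir N: first cell '.' (not opp) -> no flip
Dir NE: first cell '.' (not opp) -> no flip
Dir W: first cell '.' (not opp) -> no flip
Dir E: opp run (2,2) (2,3) capped by B -> flip
Dir SW: first cell '.' (not opp) -> no flip
Dir S: first cell '.' (not opp) -> no flip
Dir SE: opp run (3,2) capped by B -> flip
All flips: (2,2) (2,3) (3,2)

Answer: .....W
....W.
.BBBB.
..BBB.
.W.BB.
.....B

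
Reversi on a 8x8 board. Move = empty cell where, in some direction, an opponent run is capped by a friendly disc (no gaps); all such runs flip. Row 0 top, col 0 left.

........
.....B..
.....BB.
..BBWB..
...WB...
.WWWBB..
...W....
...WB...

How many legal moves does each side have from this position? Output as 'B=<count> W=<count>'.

Answer: B=7 W=11

Derivation:
-- B to move --
(2,3): no bracket -> illegal
(2,4): flips 1 -> legal
(4,0): no bracket -> illegal
(4,1): flips 2 -> legal
(4,2): flips 1 -> legal
(4,5): no bracket -> illegal
(5,0): flips 3 -> legal
(6,0): no bracket -> illegal
(6,1): flips 3 -> legal
(6,2): flips 1 -> legal
(6,4): no bracket -> illegal
(7,2): flips 2 -> legal
B mobility = 7
-- W to move --
(0,4): no bracket -> illegal
(0,5): no bracket -> illegal
(0,6): no bracket -> illegal
(1,4): no bracket -> illegal
(1,6): flips 1 -> legal
(1,7): flips 3 -> legal
(2,1): flips 1 -> legal
(2,2): no bracket -> illegal
(2,3): flips 1 -> legal
(2,4): no bracket -> illegal
(2,7): no bracket -> illegal
(3,1): flips 2 -> legal
(3,6): flips 1 -> legal
(3,7): no bracket -> illegal
(4,1): no bracket -> illegal
(4,2): no bracket -> illegal
(4,5): flips 2 -> legal
(4,6): no bracket -> illegal
(5,6): flips 2 -> legal
(6,4): flips 2 -> legal
(6,5): flips 1 -> legal
(6,6): no bracket -> illegal
(7,5): flips 1 -> legal
W mobility = 11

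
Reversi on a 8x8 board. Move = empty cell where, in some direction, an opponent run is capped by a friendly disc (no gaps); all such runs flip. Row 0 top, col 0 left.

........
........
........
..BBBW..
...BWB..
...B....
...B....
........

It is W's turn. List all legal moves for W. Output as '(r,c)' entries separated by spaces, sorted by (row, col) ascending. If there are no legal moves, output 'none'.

Answer: (2,2) (2,4) (3,1) (4,2) (4,6) (5,5) (6,2)

Derivation:
(2,1): no bracket -> illegal
(2,2): flips 1 -> legal
(2,3): no bracket -> illegal
(2,4): flips 1 -> legal
(2,5): no bracket -> illegal
(3,1): flips 3 -> legal
(3,6): no bracket -> illegal
(4,1): no bracket -> illegal
(4,2): flips 1 -> legal
(4,6): flips 1 -> legal
(5,2): no bracket -> illegal
(5,4): no bracket -> illegal
(5,5): flips 1 -> legal
(5,6): no bracket -> illegal
(6,2): flips 1 -> legal
(6,4): no bracket -> illegal
(7,2): no bracket -> illegal
(7,3): no bracket -> illegal
(7,4): no bracket -> illegal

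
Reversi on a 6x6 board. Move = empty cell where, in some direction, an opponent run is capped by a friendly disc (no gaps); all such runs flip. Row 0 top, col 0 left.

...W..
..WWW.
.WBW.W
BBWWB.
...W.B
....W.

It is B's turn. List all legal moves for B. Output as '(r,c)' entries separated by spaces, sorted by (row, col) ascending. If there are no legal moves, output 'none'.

(0,1): flips 2 -> legal
(0,2): flips 1 -> legal
(0,4): flips 1 -> legal
(0,5): no bracket -> illegal
(1,0): no bracket -> illegal
(1,1): flips 1 -> legal
(1,5): no bracket -> illegal
(2,0): flips 1 -> legal
(2,4): flips 1 -> legal
(3,5): no bracket -> illegal
(4,1): no bracket -> illegal
(4,2): flips 1 -> legal
(4,4): flips 1 -> legal
(5,2): flips 1 -> legal
(5,3): no bracket -> illegal
(5,5): no bracket -> illegal

Answer: (0,1) (0,2) (0,4) (1,1) (2,0) (2,4) (4,2) (4,4) (5,2)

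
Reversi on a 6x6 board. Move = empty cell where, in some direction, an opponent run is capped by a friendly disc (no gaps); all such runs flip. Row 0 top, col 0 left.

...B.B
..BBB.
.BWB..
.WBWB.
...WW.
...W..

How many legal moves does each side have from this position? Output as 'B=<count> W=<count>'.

Answer: B=5 W=9

Derivation:
-- B to move --
(1,1): no bracket -> illegal
(2,0): no bracket -> illegal
(2,4): no bracket -> illegal
(3,0): flips 1 -> legal
(3,5): no bracket -> illegal
(4,0): flips 2 -> legal
(4,1): flips 1 -> legal
(4,2): no bracket -> illegal
(4,5): no bracket -> illegal
(5,2): flips 1 -> legal
(5,4): flips 2 -> legal
(5,5): no bracket -> illegal
B mobility = 5
-- W to move --
(0,1): no bracket -> illegal
(0,2): flips 1 -> legal
(0,4): flips 1 -> legal
(1,0): flips 2 -> legal
(1,1): flips 1 -> legal
(1,5): no bracket -> illegal
(2,0): flips 1 -> legal
(2,4): flips 2 -> legal
(2,5): flips 1 -> legal
(3,0): no bracket -> illegal
(3,5): flips 1 -> legal
(4,1): no bracket -> illegal
(4,2): flips 1 -> legal
(4,5): no bracket -> illegal
W mobility = 9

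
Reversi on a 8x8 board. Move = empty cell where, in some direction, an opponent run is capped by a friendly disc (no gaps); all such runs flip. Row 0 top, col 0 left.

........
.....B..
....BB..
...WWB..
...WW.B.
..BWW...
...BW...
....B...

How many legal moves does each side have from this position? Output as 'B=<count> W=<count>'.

Answer: B=7 W=10

Derivation:
-- B to move --
(2,2): no bracket -> illegal
(2,3): flips 3 -> legal
(3,2): flips 2 -> legal
(4,2): flips 1 -> legal
(4,5): flips 1 -> legal
(5,5): flips 2 -> legal
(6,2): flips 2 -> legal
(6,5): flips 1 -> legal
(7,3): no bracket -> illegal
(7,5): no bracket -> illegal
B mobility = 7
-- W to move --
(0,4): no bracket -> illegal
(0,5): no bracket -> illegal
(0,6): flips 2 -> legal
(1,3): no bracket -> illegal
(1,4): flips 1 -> legal
(1,6): flips 1 -> legal
(2,3): no bracket -> illegal
(2,6): flips 1 -> legal
(3,6): flips 1 -> legal
(3,7): no bracket -> illegal
(4,1): no bracket -> illegal
(4,2): no bracket -> illegal
(4,5): no bracket -> illegal
(4,7): no bracket -> illegal
(5,1): flips 1 -> legal
(5,5): no bracket -> illegal
(5,6): no bracket -> illegal
(5,7): no bracket -> illegal
(6,1): flips 1 -> legal
(6,2): flips 1 -> legal
(6,5): no bracket -> illegal
(7,2): flips 1 -> legal
(7,3): flips 1 -> legal
(7,5): no bracket -> illegal
W mobility = 10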